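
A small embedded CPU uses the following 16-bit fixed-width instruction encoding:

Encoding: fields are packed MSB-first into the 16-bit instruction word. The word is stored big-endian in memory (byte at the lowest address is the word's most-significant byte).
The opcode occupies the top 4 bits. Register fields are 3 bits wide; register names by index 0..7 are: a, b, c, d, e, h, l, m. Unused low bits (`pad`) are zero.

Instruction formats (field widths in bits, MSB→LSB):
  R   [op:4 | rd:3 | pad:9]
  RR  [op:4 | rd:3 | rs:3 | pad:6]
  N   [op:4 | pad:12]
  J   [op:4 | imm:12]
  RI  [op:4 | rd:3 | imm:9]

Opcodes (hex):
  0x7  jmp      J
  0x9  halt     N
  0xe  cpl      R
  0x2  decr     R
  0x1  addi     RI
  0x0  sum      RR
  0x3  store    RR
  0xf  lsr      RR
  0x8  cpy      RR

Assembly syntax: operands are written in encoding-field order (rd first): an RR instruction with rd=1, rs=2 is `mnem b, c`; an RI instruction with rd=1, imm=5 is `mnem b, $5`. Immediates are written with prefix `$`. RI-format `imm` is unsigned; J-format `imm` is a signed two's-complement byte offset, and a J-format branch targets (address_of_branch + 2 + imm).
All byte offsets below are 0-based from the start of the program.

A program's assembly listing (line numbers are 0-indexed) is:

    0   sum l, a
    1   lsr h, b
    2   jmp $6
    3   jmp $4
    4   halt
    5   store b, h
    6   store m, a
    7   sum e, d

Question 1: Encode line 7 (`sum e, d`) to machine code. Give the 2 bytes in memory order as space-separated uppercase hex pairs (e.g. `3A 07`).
08 C0

7. sum fields op=0x0:4|rd=4:3|rs=3:3|pad=0:6 → word 08c0h → 08 c0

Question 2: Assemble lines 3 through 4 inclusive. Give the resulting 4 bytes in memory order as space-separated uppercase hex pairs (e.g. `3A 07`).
70 04 90 00

line 3 (jmp): pack op=0x7:4|imm=4:12 = 0x7004; big→ 70 04
line 4 (halt): pack op=0x9:4|pad=0:12 = 0x9000; big→ 90 00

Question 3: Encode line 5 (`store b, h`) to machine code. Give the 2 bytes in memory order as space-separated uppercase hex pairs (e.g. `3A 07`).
5. store fields op=0x3:4|rd=1:3|rs=5:3|pad=0:6 → word 3340h → 33 40

33 40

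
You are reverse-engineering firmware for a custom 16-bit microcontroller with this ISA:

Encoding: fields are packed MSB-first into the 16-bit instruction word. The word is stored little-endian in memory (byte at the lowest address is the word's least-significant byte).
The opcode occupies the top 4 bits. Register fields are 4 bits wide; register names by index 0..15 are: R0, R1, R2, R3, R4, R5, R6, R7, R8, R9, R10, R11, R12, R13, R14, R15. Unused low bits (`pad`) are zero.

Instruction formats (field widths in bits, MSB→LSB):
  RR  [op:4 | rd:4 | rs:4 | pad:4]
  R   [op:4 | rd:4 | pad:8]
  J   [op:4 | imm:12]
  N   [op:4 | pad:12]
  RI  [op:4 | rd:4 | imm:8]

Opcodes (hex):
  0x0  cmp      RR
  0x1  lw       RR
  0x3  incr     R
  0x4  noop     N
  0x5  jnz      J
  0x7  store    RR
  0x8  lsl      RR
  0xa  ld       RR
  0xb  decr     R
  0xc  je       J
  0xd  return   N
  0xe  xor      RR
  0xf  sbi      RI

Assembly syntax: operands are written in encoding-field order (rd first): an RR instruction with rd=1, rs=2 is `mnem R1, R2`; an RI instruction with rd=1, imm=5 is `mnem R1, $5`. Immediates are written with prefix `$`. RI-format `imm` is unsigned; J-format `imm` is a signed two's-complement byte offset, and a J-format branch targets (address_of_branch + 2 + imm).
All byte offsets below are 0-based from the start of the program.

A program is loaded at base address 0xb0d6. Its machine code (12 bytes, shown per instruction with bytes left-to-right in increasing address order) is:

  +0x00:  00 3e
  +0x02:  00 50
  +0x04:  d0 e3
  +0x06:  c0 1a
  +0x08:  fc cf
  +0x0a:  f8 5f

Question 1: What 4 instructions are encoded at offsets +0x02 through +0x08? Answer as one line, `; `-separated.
jnz $0; xor R3, R13; lw R10, R12; je $-4

@+02  little-endian(00 50) = 0x5000
  op=0x5000>>12=0x5 ⇒ jnz (J)
  imm: (w>>0)&0xfff=0x0 → $0
@+04  little-endian(d0 e3) = 0xe3d0
  op=0xe3d0>>12=0xe ⇒ xor (RR)
  rd: (w>>8)&0xf=0x3 → R3
  rs: (w>>4)&0xf=0xd → R13
@+06  little-endian(c0 1a) = 0x1ac0
  op=0x1ac0>>12=0x1 ⇒ lw (RR)
  rd: (w>>8)&0xf=0xa → R10
  rs: (w>>4)&0xf=0xc → R12
@+08  little-endian(fc cf) = 0xcffc
  op=0xcffc>>12=0xc ⇒ je (J)
  imm: (w>>0)&0xfff=0xffc (s12→-4) → $-4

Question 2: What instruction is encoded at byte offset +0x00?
+0x00: 00 3e ⇒ word 0x3e00 (little)
  top 4b → 0x3 → incr [R]
  rd@[11:8]=0xe ⇒ R14

incr R14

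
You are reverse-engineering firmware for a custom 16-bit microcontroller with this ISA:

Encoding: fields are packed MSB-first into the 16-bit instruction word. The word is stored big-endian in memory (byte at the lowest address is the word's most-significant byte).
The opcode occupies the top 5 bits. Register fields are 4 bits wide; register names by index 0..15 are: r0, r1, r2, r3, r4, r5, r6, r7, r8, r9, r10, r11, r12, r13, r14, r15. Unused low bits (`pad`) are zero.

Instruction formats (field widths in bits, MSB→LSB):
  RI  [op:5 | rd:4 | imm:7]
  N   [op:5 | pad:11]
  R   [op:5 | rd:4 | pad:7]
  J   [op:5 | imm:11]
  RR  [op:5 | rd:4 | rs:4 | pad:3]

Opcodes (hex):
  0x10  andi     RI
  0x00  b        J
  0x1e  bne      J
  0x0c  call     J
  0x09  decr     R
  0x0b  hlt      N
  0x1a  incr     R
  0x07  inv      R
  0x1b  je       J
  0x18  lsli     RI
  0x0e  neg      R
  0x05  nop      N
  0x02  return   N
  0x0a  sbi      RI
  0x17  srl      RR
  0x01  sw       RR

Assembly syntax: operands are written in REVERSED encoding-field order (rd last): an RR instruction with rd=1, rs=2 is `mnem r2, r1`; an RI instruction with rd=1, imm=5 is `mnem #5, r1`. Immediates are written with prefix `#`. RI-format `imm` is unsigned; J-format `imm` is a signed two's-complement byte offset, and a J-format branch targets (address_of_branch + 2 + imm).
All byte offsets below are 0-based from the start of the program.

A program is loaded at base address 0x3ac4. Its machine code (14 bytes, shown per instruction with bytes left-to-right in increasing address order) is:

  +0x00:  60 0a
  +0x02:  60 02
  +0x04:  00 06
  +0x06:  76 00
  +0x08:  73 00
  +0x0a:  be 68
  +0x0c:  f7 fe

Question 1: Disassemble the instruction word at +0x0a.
srl r13, r12

+0x0a: be 68 ⇒ word 0xbe68 (big)
  opcode bits[15:11]=0x17: srl/RR
  rd: (w>>7)&0xf=0xc → r12
  rs: (w>>3)&0xf=0xd → r13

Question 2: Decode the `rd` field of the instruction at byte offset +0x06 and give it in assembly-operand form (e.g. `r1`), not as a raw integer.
r12

+0x06: 76 00 ⇒ word 0x7600 (big)
  opcode bits[15:11]=0xe: neg/R
  [10:7] rd=12 = r12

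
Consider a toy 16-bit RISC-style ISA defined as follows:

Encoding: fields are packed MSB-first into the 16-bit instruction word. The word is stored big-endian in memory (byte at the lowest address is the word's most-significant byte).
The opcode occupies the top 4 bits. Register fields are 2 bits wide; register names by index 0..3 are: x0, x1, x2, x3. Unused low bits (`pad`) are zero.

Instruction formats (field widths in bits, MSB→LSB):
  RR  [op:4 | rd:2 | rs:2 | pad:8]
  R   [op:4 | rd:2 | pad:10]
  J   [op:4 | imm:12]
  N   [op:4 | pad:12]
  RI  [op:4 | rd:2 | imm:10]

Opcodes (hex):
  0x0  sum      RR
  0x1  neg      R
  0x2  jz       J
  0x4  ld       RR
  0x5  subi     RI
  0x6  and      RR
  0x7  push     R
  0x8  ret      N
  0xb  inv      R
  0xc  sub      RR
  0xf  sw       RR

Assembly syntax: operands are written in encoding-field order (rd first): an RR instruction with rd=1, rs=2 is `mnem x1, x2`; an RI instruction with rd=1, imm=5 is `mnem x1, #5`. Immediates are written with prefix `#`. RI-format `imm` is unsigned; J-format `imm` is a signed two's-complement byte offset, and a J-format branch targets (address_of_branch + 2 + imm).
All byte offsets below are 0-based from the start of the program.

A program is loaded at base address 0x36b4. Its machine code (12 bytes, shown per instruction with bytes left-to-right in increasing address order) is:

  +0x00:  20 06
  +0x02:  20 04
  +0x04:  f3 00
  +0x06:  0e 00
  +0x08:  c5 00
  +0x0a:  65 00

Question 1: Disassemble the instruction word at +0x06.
sum x3, x2

@+06  big-endian(0e 00) = 0x0e00
  op=0x0e00>>12=0x0 ⇒ sum (RR)
  [11:10] rd=3 = x3
  [9:8] rs=2 = x2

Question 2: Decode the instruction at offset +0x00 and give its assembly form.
@+00  big-endian(20 06) = 0x2006
  top 4b → 0x2 → jz [J]
  imm@[11:0]=0x6 ⇒ #6

jz #6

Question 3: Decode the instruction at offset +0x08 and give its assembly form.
@+08  big-endian(c5 00) = 0xc500
  opcode bits[15:12]=0xc: sub/RR
  [11:10] rd=1 = x1
  [9:8] rs=1 = x1

sub x1, x1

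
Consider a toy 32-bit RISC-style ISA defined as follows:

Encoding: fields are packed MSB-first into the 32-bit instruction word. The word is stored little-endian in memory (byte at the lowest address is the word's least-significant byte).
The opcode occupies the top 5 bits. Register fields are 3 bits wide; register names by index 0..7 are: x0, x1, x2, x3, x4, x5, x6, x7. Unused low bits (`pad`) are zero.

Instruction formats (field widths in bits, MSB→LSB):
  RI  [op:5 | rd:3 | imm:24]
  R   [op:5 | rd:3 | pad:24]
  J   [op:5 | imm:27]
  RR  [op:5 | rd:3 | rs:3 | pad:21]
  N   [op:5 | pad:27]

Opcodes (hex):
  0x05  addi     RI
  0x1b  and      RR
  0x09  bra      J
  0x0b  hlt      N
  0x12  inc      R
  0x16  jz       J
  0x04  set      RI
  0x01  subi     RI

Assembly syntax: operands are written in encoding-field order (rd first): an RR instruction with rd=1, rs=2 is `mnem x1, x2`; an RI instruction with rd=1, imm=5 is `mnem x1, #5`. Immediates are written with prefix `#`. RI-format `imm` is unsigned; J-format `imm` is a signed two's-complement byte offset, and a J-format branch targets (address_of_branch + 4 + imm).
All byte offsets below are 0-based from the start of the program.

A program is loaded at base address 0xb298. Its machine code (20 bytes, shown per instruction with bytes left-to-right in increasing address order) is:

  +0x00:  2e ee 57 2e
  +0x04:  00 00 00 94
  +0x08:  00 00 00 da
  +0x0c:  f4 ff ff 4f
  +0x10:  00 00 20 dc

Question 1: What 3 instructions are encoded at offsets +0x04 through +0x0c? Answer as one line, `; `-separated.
[04] 00 00 00 94 → 0x94000000
  top 5b → 0x12 → inc [R]
  [26:24] rd=4 = x4
[08] 00 00 00 da → 0xda000000
  top 5b → 0x1b → and [RR]
  [26:24] rd=2 = x2
  [23:21] rs=0 = x0
[0c] f4 ff ff 4f → 0x4ffffff4
  top 5b → 0x9 → bra [J]
  [26:0] imm=134217716 (s27→-12) = #-12

inc x4; and x2, x0; bra #-12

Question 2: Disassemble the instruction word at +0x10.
+0x10: 00 00 20 dc ⇒ word 0xdc200000 (little)
  opcode bits[31:27]=0x1b: and/RR
  [26:24] rd=4 = x4
  [23:21] rs=1 = x1

and x4, x1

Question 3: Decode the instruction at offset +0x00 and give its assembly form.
[00] 2e ee 57 2e → 0x2e57ee2e
  opcode bits[31:27]=0x5: addi/RI
  rd: (w>>24)&0x7=0x6 → x6
  imm: (w>>0)&0xffffff=0x57ee2e → #5762606

addi x6, #5762606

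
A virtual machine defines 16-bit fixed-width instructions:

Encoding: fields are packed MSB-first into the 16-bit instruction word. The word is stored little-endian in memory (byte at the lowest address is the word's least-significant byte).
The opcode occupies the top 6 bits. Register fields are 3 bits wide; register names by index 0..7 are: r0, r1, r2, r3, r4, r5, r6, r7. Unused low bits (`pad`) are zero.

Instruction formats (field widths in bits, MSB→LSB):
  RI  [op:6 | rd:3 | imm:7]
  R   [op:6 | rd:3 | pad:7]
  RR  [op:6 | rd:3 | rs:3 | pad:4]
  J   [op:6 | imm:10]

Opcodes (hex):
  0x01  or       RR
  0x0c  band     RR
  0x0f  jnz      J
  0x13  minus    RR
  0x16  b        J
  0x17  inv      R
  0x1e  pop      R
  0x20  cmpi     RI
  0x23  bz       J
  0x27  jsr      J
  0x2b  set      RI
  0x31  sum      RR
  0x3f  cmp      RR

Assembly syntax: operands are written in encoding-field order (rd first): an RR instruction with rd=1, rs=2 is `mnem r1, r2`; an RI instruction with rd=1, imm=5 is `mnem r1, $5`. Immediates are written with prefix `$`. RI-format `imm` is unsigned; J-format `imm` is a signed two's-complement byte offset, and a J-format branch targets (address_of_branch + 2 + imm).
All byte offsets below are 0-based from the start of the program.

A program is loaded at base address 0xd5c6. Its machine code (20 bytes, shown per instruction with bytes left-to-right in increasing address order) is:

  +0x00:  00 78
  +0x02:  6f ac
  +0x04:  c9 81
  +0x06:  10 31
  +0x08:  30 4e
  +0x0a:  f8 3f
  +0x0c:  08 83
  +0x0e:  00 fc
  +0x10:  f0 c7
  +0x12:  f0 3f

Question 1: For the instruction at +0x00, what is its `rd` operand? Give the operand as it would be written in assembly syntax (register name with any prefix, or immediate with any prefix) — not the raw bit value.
r0

+0x00: 00 78 ⇒ word 0x7800 (little)
  op=0x7800>>10=0x1e ⇒ pop (R)
  rd@[9:7]=0x0 ⇒ r0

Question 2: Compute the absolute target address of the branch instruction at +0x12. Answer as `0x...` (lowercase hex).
0xd5ca

+0x12: f0 3f ⇒ word 0x3ff0 (little)
  top 6b → 0xf → jnz [J]
  [9:0] imm=1008 (s10→-16) = $-16
  target = base 0xd5c6 + off 0x12 + 2 + imm -16 = 0xd5ca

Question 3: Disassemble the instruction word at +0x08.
off 0x08: read 30 4e as little → 0x4e30
  top 6b → 0x13 → minus [RR]
  rd@[9:7]=0x4 ⇒ r4
  rs@[6:4]=0x3 ⇒ r3

minus r4, r3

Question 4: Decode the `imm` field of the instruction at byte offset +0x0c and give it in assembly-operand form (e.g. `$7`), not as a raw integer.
[0c] 08 83 → 0x8308
  top 6b → 0x20 → cmpi [RI]
  [9:7] rd=6 = r6
  [6:0] imm=8 = $8

$8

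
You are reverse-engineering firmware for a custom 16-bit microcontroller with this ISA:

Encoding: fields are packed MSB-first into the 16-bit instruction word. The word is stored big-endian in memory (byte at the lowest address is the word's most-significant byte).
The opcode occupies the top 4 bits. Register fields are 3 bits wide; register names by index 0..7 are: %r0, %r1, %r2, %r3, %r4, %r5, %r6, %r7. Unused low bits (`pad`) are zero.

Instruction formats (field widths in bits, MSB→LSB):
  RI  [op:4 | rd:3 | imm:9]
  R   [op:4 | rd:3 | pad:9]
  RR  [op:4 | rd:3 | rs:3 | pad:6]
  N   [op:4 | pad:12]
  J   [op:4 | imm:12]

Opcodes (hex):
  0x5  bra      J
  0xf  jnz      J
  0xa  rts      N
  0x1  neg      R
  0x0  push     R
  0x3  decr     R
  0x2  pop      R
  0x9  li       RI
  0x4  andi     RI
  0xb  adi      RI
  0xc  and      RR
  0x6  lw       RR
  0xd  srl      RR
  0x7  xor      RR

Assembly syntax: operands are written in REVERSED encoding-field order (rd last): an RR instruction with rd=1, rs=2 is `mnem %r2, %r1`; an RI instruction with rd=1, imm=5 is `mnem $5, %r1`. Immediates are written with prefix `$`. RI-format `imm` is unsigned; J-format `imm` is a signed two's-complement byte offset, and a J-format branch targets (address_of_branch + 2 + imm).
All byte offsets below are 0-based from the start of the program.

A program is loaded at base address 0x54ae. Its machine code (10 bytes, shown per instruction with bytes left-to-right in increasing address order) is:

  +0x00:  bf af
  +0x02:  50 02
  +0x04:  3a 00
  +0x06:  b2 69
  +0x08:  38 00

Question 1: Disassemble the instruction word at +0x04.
decr %r5

off 0x04: read 3a 00 as big → 0x3a00
  top 4b → 0x3 → decr [R]
  rd: (w>>9)&0x7=0x5 → %r5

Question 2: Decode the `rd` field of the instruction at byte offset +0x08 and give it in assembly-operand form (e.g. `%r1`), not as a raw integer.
@+08  big-endian(38 00) = 0x3800
  opcode bits[15:12]=0x3: decr/R
  [11:9] rd=4 = %r4

%r4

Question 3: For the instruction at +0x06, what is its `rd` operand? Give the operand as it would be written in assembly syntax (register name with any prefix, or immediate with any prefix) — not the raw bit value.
off 0x06: read b2 69 as big → 0xb269
  op=0xb269>>12=0xb ⇒ adi (RI)
  rd@[11:9]=0x1 ⇒ %r1
  imm@[8:0]=0x69 ⇒ $105

%r1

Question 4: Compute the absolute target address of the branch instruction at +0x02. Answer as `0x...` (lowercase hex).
0x54b4

@+02  big-endian(50 02) = 0x5002
  op=0x5002>>12=0x5 ⇒ bra (J)
  imm: (w>>0)&0xfff=0x2 → $2
  target = base 0x54ae + off 0x02 + 2 + imm 2 = 0x54b4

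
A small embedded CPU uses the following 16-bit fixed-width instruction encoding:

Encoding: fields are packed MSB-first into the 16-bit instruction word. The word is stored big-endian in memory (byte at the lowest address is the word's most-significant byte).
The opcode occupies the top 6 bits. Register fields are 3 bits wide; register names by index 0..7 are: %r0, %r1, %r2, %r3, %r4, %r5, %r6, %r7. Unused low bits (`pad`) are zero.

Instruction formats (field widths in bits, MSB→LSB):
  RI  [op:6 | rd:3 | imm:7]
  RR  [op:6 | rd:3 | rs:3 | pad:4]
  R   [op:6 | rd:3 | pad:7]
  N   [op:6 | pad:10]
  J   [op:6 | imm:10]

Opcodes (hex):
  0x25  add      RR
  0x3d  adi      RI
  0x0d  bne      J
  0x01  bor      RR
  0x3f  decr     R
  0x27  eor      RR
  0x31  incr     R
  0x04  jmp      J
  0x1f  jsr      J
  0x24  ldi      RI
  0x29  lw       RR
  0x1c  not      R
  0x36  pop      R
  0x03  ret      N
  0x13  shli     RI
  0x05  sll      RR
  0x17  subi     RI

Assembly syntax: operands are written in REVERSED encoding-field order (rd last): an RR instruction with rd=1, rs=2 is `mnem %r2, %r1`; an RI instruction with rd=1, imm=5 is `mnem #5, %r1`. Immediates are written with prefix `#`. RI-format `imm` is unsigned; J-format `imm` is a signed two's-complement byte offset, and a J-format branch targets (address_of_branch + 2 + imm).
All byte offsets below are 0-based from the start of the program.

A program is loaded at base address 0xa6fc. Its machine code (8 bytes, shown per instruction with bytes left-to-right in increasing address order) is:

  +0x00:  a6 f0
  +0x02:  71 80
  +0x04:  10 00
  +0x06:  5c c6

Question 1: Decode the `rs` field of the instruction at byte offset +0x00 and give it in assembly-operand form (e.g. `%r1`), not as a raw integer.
%r7

+0x00: a6 f0 ⇒ word 0xa6f0 (big)
  opcode bits[15:10]=0x29: lw/RR
  [9:7] rd=5 = %r5
  [6:4] rs=7 = %r7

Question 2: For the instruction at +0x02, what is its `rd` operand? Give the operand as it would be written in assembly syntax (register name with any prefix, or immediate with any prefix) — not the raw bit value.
+0x02: 71 80 ⇒ word 0x7180 (big)
  opcode bits[15:10]=0x1c: not/R
  rd: (w>>7)&0x7=0x3 → %r3

%r3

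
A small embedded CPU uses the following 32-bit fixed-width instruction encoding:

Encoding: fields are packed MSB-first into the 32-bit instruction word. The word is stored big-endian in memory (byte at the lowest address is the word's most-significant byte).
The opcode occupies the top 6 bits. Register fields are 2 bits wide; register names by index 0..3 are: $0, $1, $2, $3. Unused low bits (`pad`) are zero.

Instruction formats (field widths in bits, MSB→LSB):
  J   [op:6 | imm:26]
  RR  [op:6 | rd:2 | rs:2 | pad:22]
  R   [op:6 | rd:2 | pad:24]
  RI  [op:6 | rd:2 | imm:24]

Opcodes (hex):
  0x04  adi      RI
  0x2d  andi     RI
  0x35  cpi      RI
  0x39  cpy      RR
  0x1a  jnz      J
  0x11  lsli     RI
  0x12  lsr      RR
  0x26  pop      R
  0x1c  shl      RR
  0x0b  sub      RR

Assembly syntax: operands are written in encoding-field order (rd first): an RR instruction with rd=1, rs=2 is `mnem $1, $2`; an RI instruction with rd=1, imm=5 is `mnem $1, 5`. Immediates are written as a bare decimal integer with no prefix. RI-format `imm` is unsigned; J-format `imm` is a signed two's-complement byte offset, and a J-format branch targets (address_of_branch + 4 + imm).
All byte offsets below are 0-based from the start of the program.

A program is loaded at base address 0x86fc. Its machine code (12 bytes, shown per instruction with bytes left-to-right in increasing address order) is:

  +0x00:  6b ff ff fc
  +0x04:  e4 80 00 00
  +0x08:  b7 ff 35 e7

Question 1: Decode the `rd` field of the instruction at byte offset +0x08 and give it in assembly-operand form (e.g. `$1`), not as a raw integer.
+0x08: b7 ff 35 e7 ⇒ word 0xb7ff35e7 (big)
  opcode bits[31:26]=0x2d: andi/RI
  [25:24] rd=3 = $3
  [23:0] imm=16725479 = 16725479

$3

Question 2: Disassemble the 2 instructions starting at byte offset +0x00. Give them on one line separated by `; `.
jnz -4; cpy $0, $2

[00] 6b ff ff fc → 0x6bfffffc
  top 6b → 0x1a → jnz [J]
  imm: (w>>0)&0x3ffffff=0x3fffffc (s26→-4) → -4
[04] e4 80 00 00 → 0xe4800000
  top 6b → 0x39 → cpy [RR]
  rd: (w>>24)&0x3=0x0 → $0
  rs: (w>>22)&0x3=0x2 → $2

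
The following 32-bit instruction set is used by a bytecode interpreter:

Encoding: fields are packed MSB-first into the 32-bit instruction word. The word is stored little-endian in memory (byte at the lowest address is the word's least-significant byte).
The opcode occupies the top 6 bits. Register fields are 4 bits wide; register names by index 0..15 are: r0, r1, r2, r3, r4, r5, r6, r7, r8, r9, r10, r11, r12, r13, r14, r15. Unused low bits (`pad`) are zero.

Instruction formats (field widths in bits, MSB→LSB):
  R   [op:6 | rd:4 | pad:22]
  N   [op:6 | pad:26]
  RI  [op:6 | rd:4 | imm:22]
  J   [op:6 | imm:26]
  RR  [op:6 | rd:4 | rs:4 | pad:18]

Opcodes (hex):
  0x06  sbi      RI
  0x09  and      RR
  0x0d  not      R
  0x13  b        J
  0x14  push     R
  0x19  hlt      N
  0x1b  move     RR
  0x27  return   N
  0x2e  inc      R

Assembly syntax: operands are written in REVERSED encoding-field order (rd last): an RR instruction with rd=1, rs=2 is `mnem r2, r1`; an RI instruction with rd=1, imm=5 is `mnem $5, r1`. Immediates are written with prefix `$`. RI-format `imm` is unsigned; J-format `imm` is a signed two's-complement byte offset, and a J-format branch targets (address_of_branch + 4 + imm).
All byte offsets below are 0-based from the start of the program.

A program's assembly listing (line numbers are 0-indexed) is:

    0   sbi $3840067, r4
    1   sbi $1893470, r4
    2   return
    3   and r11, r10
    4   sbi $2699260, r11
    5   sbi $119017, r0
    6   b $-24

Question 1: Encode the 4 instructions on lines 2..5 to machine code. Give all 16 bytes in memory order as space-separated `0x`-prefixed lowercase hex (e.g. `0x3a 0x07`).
0x00 0x00 0x00 0x9c 0x00 0x00 0xac 0x26 0xfc 0x2f 0xe9 0x1a 0xe9 0xd0 0x01 0x18

line 2 (return): pack op=0x27:6|pad=0:26 = 0x9c000000; little→ 00 00 00 9c
line 3 (and): pack op=0x9:6|rd=10:4|rs=11:4|pad=0:18 = 0x26ac0000; little→ 00 00 ac 26
line 4 (sbi): pack op=0x6:6|rd=11:4|imm=2699260:22 = 0x1ae92ffc; little→ fc 2f e9 1a
line 5 (sbi): pack op=0x6:6|rd=0:4|imm=119017:22 = 0x1801d0e9; little→ e9 d0 01 18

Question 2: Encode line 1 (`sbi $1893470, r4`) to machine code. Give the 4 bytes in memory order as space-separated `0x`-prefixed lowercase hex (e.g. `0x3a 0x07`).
1. sbi fields op=0x6:6|rd=4:4|imm=1893470:22 → word 191ce45eh → 5e e4 1c 19

0x5e 0xe4 0x1c 0x19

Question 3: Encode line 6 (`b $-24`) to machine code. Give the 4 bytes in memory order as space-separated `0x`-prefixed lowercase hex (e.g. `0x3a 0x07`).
6. b fields op=0x13:6|imm=-24:26 → word 4fffffe8h → e8 ff ff 4f

0xe8 0xff 0xff 0x4f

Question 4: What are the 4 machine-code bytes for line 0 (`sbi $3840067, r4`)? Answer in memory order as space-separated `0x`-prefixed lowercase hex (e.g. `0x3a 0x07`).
0. sbi fields op=0x6:6|rd=4:4|imm=3840067:22 → word 193a9843h → 43 98 3a 19

0x43 0x98 0x3a 0x19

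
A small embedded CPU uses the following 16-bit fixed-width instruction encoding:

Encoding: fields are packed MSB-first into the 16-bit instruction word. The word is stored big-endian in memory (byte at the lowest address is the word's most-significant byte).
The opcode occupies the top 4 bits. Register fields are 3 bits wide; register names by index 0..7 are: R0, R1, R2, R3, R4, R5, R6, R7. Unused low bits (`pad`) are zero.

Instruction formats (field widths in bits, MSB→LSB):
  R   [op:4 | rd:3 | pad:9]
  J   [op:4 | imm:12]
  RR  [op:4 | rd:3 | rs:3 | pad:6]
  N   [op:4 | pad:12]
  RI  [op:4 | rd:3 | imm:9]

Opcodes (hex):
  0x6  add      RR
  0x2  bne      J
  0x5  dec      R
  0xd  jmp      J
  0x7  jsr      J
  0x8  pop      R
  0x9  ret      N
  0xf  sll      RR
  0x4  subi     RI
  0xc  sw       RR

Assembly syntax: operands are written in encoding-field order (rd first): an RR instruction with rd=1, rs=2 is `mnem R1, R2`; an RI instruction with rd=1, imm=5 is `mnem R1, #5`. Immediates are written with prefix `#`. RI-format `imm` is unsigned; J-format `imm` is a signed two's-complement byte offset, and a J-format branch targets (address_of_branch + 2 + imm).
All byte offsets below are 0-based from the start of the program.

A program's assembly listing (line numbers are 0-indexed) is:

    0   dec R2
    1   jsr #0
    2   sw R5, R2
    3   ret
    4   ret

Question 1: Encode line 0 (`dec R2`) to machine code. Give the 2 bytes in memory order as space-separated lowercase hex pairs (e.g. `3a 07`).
0. dec fields op=0x5:4|rd=2:3|pad=0:9 → word 5400h → 54 00

54 00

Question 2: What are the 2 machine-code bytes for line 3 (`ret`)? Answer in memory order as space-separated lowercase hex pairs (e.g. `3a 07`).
90 00

line 3 (ret): pack op=0x9:4|pad=0:12 = 0x9000; big→ 90 00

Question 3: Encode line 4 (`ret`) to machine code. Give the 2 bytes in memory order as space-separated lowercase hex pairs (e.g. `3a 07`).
4. ret fields op=0x9:4|pad=0:12 → word 9000h → 90 00

90 00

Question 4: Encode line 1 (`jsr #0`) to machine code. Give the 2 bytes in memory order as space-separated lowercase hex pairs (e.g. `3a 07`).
L1: jsr op=0x7:4|imm=0:12 ⇒ 0x7000 ⇒ big 70 00

70 00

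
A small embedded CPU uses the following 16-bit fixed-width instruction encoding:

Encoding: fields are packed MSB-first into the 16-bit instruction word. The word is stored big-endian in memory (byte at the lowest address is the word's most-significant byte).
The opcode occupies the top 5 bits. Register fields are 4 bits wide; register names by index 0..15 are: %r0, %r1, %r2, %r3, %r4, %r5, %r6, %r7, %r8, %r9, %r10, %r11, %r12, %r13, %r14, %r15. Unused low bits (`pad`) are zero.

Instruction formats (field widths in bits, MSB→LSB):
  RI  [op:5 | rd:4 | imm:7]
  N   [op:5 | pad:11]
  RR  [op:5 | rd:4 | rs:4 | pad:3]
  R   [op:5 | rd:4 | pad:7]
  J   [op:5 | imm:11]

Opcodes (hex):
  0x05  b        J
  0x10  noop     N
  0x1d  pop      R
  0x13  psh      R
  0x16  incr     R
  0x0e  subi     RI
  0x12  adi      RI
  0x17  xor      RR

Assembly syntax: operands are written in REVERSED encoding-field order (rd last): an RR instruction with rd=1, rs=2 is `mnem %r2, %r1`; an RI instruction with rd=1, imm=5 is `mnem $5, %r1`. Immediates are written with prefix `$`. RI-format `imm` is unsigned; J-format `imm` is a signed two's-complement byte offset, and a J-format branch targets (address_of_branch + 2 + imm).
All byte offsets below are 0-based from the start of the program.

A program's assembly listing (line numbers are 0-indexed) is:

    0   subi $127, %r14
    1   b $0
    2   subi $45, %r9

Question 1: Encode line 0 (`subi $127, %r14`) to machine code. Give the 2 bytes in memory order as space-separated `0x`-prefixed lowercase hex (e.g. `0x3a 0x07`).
L0: subi op=0xe:5|rd=14:4|imm=127:7 ⇒ 0x777f ⇒ big 77 7f

0x77 0x7f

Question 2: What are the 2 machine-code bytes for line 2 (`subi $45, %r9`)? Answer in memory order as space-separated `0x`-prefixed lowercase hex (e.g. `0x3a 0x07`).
0x74 0xad

L2: subi op=0xe:5|rd=9:4|imm=45:7 ⇒ 0x74ad ⇒ big 74 ad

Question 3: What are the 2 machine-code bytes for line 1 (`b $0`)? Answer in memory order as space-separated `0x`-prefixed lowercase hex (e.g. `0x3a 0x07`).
0x28 0x00

L1: b op=0x5:5|imm=0:11 ⇒ 0x2800 ⇒ big 28 00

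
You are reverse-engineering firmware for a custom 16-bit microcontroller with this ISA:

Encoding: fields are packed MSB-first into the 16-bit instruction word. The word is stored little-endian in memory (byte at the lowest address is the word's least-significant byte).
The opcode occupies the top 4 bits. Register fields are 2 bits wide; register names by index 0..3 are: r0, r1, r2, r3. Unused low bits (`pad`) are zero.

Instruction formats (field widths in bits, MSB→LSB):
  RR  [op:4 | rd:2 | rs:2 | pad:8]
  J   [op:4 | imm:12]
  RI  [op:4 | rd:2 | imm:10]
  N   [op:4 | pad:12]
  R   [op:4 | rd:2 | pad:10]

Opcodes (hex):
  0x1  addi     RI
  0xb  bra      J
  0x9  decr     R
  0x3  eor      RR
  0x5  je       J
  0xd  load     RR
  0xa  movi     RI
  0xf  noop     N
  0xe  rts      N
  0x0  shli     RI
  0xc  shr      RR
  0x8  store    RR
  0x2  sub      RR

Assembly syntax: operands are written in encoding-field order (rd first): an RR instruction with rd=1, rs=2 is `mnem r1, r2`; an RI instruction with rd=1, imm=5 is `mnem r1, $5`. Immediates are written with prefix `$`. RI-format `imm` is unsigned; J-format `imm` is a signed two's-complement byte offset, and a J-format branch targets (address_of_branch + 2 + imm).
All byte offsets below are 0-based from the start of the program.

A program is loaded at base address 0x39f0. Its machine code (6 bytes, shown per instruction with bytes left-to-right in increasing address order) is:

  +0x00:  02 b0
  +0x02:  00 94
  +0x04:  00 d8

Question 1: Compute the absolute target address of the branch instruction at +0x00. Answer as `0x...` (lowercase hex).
0x39f4

+0x00: 02 b0 ⇒ word 0xb002 (little)
  op=0xb002>>12=0xb ⇒ bra (J)
  imm@[11:0]=0x2 ⇒ $2
  target = base 0x39f0 + off 0x00 + 2 + imm 2 = 0x39f4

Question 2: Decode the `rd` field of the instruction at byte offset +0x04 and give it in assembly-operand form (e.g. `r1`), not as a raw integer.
+0x04: 00 d8 ⇒ word 0xd800 (little)
  op=0xd800>>12=0xd ⇒ load (RR)
  [11:10] rd=2 = r2
  [9:8] rs=0 = r0

r2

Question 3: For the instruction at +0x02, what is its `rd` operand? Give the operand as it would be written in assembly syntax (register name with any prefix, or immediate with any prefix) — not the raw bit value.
r1

@+02  little-endian(00 94) = 0x9400
  opcode bits[15:12]=0x9: decr/R
  [11:10] rd=1 = r1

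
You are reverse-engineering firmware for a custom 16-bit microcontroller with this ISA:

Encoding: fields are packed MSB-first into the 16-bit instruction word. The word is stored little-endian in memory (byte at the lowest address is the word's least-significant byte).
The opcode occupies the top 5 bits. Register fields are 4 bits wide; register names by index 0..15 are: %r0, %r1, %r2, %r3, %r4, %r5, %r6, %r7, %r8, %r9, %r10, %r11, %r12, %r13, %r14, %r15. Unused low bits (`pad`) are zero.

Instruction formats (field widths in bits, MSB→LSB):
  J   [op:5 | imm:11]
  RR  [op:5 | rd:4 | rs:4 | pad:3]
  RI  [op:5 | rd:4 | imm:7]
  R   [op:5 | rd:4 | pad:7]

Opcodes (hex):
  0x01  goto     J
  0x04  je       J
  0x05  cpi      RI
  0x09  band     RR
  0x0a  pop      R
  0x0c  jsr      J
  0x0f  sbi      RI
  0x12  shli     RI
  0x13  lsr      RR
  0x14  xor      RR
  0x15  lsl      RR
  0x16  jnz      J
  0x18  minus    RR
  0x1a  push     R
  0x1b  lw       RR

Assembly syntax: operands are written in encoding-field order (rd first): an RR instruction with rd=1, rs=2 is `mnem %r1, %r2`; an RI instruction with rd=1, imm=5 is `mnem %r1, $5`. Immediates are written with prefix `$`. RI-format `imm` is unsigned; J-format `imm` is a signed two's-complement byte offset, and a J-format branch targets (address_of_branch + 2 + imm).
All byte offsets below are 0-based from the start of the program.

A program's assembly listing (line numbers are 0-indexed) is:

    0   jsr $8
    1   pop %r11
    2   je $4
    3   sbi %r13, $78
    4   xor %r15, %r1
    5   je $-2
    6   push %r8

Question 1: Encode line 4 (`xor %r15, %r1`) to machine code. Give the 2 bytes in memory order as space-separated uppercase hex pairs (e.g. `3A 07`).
88 A7

line 4 (xor): pack op=0x14:5|rd=15:4|rs=1:4|pad=0:3 = 0xa788; little→ 88 a7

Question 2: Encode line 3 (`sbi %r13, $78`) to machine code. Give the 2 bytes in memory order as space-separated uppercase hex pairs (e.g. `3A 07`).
line 3 (sbi): pack op=0xf:5|rd=13:4|imm=78:7 = 0x7ece; little→ ce 7e

CE 7E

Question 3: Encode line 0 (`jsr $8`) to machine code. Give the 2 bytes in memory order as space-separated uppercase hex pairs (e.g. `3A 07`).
L0: jsr op=0xc:5|imm=8:11 ⇒ 0x6008 ⇒ little 08 60

08 60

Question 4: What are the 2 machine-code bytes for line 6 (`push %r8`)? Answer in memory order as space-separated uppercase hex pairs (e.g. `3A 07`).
line 6 (push): pack op=0x1a:5|rd=8:4|pad=0:7 = 0xd400; little→ 00 d4

00 D4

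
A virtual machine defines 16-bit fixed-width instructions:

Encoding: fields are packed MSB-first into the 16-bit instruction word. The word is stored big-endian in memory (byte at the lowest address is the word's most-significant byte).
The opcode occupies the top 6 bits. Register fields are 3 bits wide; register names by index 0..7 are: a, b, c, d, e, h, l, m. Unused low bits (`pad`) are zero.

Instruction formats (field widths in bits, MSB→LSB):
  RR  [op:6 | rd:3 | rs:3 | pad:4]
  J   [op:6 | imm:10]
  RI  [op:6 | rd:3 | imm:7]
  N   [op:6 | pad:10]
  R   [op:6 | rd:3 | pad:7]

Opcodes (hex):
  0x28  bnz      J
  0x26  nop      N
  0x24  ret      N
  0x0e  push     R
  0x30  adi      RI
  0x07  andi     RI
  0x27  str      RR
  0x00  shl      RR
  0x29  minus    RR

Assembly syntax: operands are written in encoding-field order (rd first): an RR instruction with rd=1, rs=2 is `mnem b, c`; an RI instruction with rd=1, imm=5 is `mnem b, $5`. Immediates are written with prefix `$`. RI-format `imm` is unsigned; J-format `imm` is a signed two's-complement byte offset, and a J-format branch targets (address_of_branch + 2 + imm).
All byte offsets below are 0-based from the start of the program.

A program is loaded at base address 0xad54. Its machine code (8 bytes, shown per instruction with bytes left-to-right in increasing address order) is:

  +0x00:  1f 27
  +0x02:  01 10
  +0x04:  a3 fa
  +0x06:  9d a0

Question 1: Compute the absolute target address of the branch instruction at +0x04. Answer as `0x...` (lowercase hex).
+0x04: a3 fa ⇒ word 0xa3fa (big)
  opcode bits[15:10]=0x28: bnz/J
  imm: (w>>0)&0x3ff=0x3fa (s10→-6) → $-6
  target = base 0xad54 + off 0x04 + 2 + imm -6 = 0xad54

0xad54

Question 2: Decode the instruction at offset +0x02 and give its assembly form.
off 0x02: read 01 10 as big → 0x0110
  top 6b → 0x0 → shl [RR]
  rd@[9:7]=0x2 ⇒ c
  rs@[6:4]=0x1 ⇒ b

shl c, b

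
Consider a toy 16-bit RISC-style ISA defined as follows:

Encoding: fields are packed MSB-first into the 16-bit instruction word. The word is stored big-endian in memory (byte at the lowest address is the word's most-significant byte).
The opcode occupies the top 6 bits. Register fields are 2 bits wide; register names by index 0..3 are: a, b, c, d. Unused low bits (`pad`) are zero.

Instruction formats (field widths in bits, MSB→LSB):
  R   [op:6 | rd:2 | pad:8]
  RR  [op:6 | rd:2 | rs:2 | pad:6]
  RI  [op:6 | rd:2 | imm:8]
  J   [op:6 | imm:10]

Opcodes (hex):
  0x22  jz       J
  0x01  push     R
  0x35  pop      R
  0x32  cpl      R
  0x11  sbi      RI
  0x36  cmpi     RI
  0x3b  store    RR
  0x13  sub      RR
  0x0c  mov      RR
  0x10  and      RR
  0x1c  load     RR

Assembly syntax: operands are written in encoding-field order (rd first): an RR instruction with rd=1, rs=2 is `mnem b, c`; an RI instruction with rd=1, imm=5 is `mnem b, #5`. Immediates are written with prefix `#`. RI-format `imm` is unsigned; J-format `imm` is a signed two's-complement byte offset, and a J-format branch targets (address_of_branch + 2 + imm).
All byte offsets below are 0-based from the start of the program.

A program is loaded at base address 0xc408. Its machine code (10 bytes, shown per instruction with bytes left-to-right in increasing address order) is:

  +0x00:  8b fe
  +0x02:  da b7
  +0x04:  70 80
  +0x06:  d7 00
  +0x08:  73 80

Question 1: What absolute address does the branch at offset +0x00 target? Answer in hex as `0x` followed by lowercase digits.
0xc408

[00] 8b fe → 0x8bfe
  opcode bits[15:10]=0x22: jz/J
  [9:0] imm=1022 (s10→-2) = #-2
  target = base 0xc408 + off 0x00 + 2 + imm -2 = 0xc408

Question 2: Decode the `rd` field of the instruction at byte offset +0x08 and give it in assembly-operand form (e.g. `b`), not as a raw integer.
d

@+08  big-endian(73 80) = 0x7380
  op=0x7380>>10=0x1c ⇒ load (RR)
  rd@[9:8]=0x3 ⇒ d
  rs@[7:6]=0x2 ⇒ c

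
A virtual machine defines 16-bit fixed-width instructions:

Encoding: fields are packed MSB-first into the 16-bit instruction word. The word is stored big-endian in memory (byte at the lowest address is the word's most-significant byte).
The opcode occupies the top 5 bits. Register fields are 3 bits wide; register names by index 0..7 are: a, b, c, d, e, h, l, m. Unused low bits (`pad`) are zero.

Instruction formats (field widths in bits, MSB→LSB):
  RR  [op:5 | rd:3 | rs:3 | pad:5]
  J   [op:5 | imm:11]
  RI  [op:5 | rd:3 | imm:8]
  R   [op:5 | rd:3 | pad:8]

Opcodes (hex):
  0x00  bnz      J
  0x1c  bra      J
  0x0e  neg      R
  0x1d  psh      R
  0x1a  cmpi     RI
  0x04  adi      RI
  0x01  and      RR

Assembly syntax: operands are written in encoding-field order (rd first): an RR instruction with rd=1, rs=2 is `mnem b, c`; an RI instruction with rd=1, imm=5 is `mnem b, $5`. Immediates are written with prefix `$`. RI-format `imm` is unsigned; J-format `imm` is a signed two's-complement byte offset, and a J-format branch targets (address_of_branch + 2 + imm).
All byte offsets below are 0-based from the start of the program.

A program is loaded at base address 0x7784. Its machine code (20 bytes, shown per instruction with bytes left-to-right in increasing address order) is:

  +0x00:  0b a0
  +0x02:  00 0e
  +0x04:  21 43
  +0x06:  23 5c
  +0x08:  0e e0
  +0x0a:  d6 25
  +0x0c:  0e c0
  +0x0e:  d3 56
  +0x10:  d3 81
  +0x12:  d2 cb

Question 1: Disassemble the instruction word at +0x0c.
and l, l

+0x0c: 0e c0 ⇒ word 0x0ec0 (big)
  opcode bits[15:11]=0x1: and/RR
  [10:8] rd=6 = l
  [7:5] rs=6 = l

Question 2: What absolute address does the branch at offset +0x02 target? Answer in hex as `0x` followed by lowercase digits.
0x7796

off 0x02: read 00 0e as big → 0x000e
  top 5b → 0x0 → bnz [J]
  imm@[10:0]=0xe ⇒ $14
  target = base 0x7784 + off 0x02 + 2 + imm 14 = 0x7796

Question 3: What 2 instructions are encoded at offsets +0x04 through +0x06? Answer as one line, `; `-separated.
[04] 21 43 → 0x2143
  top 5b → 0x4 → adi [RI]
  rd: (w>>8)&0x7=0x1 → b
  imm: (w>>0)&0xff=0x43 → $67
[06] 23 5c → 0x235c
  top 5b → 0x4 → adi [RI]
  rd: (w>>8)&0x7=0x3 → d
  imm: (w>>0)&0xff=0x5c → $92

adi b, $67; adi d, $92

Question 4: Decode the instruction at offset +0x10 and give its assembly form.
[10] d3 81 → 0xd381
  op=0xd381>>11=0x1a ⇒ cmpi (RI)
  rd: (w>>8)&0x7=0x3 → d
  imm: (w>>0)&0xff=0x81 → $129

cmpi d, $129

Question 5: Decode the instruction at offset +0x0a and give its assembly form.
+0x0a: d6 25 ⇒ word 0xd625 (big)
  opcode bits[15:11]=0x1a: cmpi/RI
  rd@[10:8]=0x6 ⇒ l
  imm@[7:0]=0x25 ⇒ $37

cmpi l, $37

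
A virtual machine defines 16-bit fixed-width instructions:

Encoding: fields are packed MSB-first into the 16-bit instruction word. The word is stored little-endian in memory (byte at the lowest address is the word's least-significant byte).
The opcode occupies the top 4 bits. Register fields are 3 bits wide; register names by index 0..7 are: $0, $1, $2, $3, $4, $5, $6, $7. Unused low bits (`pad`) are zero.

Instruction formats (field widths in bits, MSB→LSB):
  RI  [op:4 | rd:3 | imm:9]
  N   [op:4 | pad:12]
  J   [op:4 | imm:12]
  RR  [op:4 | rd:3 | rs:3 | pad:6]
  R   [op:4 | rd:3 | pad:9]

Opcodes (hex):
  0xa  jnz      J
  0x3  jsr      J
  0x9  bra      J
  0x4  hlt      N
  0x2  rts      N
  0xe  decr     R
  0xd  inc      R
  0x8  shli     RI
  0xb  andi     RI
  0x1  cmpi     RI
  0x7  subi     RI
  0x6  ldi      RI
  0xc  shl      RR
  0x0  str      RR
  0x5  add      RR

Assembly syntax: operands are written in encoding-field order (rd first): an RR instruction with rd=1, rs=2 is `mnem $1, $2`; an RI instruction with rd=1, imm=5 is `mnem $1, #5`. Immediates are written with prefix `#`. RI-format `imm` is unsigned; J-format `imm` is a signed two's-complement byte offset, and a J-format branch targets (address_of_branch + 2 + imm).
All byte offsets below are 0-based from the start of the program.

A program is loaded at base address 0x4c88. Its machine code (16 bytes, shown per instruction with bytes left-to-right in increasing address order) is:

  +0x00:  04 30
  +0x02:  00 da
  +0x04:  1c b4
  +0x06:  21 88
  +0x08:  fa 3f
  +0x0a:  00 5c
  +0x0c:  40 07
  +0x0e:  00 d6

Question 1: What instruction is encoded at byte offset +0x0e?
off 0x0e: read 00 d6 as little → 0xd600
  op=0xd600>>12=0xd ⇒ inc (R)
  [11:9] rd=3 = $3

inc $3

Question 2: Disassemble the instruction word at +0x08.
jsr #-6

[08] fa 3f → 0x3ffa
  opcode bits[15:12]=0x3: jsr/J
  imm@[11:0]=0xffa (s12→-6) ⇒ #-6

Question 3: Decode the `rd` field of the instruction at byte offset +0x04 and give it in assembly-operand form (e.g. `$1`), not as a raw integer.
$2

@+04  little-endian(1c b4) = 0xb41c
  op=0xb41c>>12=0xb ⇒ andi (RI)
  rd: (w>>9)&0x7=0x2 → $2
  imm: (w>>0)&0x1ff=0x1c → #28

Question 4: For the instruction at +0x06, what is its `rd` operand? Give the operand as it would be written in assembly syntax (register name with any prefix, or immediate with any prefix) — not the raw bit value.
+0x06: 21 88 ⇒ word 0x8821 (little)
  top 4b → 0x8 → shli [RI]
  rd: (w>>9)&0x7=0x4 → $4
  imm: (w>>0)&0x1ff=0x21 → #33

$4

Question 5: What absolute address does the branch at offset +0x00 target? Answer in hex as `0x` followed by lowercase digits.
0x4c8e

off 0x00: read 04 30 as little → 0x3004
  top 4b → 0x3 → jsr [J]
  imm: (w>>0)&0xfff=0x4 → #4
  target = base 0x4c88 + off 0x00 + 2 + imm 4 = 0x4c8e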